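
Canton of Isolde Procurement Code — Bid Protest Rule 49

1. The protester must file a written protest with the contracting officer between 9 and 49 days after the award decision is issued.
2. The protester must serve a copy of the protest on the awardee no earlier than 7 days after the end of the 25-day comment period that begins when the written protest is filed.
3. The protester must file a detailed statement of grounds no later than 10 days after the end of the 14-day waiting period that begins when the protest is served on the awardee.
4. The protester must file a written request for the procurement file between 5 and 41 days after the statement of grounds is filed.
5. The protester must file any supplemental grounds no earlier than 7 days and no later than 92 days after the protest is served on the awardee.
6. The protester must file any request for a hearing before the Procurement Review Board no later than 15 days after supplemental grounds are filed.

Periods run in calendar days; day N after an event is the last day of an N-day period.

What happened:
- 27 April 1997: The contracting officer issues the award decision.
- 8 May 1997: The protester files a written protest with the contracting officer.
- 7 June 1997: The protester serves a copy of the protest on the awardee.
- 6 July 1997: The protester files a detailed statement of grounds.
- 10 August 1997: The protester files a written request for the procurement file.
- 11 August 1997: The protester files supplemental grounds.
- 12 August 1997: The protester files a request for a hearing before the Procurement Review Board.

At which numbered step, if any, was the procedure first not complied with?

Step 1: the window is 9–49 days after 27 April 1997 (when the award decision is issued), so 6 May 1997 through 15 June 1997; done 8 May 1997 — within the window.
Step 2: the earliest permitted date is 7 days after 2 June 1997 (end of the 25-day comment period, which began when the written protest is filed on 8 May 1997), i.e. 9 June 1997; done 7 June 1997 — 2 days too early.

Step 2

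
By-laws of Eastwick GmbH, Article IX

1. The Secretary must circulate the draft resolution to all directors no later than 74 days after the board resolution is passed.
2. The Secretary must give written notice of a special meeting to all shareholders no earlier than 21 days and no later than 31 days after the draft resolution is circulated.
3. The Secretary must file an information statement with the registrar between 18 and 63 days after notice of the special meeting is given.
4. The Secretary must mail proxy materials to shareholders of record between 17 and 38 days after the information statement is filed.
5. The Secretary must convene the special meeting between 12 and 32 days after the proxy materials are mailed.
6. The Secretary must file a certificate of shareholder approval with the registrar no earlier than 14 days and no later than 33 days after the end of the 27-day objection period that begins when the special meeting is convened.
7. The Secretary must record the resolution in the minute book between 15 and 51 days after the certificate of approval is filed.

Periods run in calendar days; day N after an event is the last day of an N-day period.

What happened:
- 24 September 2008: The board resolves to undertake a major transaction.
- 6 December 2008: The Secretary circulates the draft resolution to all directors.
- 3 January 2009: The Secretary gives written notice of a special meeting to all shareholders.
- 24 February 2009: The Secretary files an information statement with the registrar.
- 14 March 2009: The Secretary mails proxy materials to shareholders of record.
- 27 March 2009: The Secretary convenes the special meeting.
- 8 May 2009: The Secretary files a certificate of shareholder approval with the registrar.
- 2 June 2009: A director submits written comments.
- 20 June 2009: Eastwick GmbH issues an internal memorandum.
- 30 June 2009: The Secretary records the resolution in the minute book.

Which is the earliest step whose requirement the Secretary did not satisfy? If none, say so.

Step 1: 74 days after 24 September 2008 (when the board resolution is passed) is 7 December 2008; done 6 December 2008 — timely.
Step 2: the window is 21–31 days after 6 December 2008 (when the draft resolution is circulated), so 27 December 2008 through 6 January 2009; done 3 January 2009 — within the window.
Step 3: the window is 18–63 days after 3 January 2009 (when notice of the special meeting is given), so 21 January 2009 through 7 March 2009; done 24 February 2009 — within the window.
Step 4: the window is 17–38 days after 24 February 2009 (when the information statement is filed), so 13 March 2009 through 3 April 2009; 14 March 2009 falls inside that range.
Step 5: the window is 12–32 days after 14 March 2009 (when the proxy materials are mailed), so 26 March 2009 through 15 April 2009; done 27 March 2009 — within the window.
Step 6: the window is 14–33 days after 23 April 2009 (end of the 27-day objection period, which began when the special meeting is convened on 27 March 2009), so 7 May 2009 through 26 May 2009; done 8 May 2009, which is between those dates.
Step 7: the window is 15–51 days after 8 May 2009 (when the certificate of approval is filed), so 23 May 2009 through 28 June 2009; done 30 June 2009 — 2 days after the window closed.
Later steps need not be reached.

Step 7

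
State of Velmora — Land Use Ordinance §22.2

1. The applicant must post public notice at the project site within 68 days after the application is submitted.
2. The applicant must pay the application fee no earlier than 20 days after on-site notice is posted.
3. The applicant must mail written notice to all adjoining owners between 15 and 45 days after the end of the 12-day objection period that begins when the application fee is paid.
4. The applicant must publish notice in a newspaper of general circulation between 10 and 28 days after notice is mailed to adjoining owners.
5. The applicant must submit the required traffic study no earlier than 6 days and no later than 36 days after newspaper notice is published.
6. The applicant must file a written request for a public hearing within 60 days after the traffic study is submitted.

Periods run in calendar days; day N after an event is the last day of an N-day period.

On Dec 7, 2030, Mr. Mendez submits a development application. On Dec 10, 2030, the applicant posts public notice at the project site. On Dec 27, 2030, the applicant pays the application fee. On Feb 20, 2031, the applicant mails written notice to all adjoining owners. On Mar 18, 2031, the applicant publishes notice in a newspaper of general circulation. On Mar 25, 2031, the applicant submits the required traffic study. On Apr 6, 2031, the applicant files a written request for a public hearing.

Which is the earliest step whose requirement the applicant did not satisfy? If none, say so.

Step 2

Step 1 — counting 68 days from Dec 7, 2030 (when the application is submitted) gives a deadline of Feb 13, 2031; done Dec 10, 2030 — timely.
Step 2 — must wait 20 days from Dec 10, 2030 (when on-site notice is posted), so not before Dec 30, 2030; Dec 27, 2030 is 3 days before the earliest permitted date.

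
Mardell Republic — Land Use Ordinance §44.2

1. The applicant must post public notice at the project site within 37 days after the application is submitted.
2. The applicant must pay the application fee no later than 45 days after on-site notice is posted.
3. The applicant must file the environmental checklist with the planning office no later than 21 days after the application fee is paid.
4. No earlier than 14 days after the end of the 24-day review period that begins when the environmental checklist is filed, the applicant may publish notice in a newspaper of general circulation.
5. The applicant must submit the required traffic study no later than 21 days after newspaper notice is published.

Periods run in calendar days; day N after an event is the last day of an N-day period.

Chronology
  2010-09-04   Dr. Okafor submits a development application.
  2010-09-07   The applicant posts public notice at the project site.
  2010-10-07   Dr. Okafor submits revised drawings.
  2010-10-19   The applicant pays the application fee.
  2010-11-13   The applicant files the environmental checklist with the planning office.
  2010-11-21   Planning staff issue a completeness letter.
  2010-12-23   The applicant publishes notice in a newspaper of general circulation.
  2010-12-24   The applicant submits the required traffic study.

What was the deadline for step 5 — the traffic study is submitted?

2011-01-13

Step 5 runs from 2010-12-23, when newspaper notice is published. 21 days after 2010-12-23 is 2011-01-13.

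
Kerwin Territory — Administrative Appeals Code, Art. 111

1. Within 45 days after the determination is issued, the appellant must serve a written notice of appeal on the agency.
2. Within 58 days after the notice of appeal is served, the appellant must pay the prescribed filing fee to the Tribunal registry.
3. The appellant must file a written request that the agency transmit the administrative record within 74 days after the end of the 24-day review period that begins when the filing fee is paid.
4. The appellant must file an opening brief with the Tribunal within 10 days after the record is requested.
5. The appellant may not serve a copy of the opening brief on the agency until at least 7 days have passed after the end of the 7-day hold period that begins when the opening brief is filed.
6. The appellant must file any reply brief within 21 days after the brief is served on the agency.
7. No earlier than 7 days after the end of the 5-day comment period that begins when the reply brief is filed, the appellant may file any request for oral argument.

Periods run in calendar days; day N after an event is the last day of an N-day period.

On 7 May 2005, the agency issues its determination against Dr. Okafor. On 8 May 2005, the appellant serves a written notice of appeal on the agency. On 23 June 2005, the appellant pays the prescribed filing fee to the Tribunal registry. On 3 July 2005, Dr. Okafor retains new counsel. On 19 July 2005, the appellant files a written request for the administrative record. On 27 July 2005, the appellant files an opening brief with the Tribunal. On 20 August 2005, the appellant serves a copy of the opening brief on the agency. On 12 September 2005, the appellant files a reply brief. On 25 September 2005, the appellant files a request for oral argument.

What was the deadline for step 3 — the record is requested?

29 September 2005

The filing fee is paid on 23 June 2005; the 24-day review period therefore ends 17 July 2005, and step 3 runs from that date. 74 days after 17 July 2005 is 29 September 2005.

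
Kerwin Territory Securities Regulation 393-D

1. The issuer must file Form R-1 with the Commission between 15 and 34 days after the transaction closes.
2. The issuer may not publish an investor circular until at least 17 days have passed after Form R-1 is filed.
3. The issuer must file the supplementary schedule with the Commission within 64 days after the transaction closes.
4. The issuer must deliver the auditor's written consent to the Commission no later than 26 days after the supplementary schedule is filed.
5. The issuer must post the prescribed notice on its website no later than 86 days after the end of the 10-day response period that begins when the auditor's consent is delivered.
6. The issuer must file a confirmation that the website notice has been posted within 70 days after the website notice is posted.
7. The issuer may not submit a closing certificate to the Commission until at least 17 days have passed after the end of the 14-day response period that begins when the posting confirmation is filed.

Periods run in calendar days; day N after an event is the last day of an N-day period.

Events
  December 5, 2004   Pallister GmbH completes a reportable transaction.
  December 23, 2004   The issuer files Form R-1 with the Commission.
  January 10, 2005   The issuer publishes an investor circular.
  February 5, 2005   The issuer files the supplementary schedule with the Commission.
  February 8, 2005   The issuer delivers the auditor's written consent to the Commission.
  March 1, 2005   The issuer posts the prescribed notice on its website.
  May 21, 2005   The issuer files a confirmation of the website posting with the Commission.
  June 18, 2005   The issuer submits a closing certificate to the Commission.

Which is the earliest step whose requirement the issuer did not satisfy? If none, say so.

Step 1 — 15 and 34 days from December 5, 2004 (when the transaction closes) are December 20, 2004 and January 8, 2005 respectively; done December 23, 2004, which is between those dates.
Step 2 — must wait 17 days from December 23, 2004 (when Form R-1 is filed), so not before January 9, 2005; done January 10, 2005 — permitted.
Step 3 — counting 64 days from December 5, 2004 (when the transaction closes) gives a deadline of February 7, 2005; February 5, 2005 is within that limit.
Step 4 — counting 26 days from February 5, 2005 (when the supplementary schedule is filed) gives a deadline of March 3, 2005; done February 8, 2005 — timely.
Step 5 — counting 86 days from February 18, 2005 (end of the 10-day response period, which began when the auditor's consent is delivered on February 8, 2005) gives a deadline of May 15, 2005; March 1, 2005 is within that limit.
Step 6 — counting 70 days from March 1, 2005 (when the website notice is posted) gives a deadline of May 10, 2005; done May 21, 2005 — 11 days late.

Step 6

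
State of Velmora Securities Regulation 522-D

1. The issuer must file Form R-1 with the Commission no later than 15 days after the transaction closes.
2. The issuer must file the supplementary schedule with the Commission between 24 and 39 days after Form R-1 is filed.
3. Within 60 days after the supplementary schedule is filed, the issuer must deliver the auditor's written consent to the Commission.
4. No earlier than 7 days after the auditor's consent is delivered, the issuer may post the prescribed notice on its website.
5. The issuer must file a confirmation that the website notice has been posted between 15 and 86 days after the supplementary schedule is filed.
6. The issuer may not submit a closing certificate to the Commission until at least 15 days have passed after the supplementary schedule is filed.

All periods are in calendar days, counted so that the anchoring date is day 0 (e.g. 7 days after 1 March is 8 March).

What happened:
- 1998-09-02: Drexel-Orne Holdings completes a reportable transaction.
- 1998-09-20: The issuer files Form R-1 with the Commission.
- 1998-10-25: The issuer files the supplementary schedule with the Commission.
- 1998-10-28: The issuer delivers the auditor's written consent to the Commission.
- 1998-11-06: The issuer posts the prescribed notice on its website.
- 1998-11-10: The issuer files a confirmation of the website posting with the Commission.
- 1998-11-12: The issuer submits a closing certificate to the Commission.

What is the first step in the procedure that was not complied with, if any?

(1) due by 1998-09-02 + 15 days = 1998-09-17; done 1998-09-20 — 3 days late.

Step 1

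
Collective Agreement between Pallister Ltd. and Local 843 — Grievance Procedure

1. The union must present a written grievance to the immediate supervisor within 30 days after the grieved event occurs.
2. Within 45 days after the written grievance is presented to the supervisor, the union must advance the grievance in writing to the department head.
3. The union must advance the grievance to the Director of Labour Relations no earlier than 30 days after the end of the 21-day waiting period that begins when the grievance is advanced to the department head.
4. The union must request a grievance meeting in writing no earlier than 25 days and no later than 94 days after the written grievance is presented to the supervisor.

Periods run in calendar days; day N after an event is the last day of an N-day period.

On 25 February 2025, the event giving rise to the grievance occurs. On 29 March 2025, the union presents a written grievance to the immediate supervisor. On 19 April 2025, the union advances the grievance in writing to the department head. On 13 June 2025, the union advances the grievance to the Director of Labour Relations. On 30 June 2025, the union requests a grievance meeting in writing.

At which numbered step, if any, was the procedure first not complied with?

Step 1 — counting 30 days from 25 February 2025 (when the grieved event occurs) gives a deadline of 27 March 2025; done 29 March 2025 — 2 days late.
Later steps need not be reached.

Step 1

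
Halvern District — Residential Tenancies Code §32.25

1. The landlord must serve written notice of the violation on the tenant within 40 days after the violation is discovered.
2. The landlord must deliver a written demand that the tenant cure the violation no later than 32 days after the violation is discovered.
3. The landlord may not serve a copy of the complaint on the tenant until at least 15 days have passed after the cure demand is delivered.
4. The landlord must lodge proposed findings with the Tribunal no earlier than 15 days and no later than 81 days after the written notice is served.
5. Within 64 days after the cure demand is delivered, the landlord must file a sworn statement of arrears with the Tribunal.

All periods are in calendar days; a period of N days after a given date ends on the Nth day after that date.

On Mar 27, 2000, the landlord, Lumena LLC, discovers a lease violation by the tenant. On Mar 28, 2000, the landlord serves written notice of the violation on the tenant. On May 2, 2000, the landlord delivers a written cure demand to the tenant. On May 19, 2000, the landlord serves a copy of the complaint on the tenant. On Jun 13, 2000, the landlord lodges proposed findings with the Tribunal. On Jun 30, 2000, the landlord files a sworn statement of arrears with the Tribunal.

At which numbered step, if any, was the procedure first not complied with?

Step 2

(1) due by Mar 27, 2000 + 40 days = May 6, 2000; Mar 28, 2000 is within that limit.
(2) due by Mar 27, 2000 + 32 days = Apr 28, 2000; done May 2, 2000 — 4 days late.
The procedure was therefore not followed at step 2.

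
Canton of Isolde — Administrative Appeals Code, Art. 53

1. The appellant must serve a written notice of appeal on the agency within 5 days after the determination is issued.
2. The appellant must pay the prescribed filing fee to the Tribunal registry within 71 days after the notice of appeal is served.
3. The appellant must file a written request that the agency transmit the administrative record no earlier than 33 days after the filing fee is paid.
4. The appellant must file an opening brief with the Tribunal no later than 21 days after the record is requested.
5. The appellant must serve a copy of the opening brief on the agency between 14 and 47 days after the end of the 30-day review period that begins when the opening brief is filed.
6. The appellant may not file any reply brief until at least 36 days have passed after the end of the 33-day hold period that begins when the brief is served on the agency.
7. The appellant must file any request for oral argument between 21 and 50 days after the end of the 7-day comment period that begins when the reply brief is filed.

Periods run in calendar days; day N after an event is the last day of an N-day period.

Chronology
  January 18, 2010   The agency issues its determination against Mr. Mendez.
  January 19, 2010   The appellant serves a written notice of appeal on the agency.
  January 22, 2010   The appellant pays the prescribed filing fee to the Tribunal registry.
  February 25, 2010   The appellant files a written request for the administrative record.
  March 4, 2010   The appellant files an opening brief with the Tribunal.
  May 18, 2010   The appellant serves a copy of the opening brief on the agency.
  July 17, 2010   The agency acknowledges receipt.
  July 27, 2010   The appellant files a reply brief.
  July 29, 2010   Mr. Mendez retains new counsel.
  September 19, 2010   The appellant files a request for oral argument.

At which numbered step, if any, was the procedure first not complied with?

(1) due by January 18, 2010 + 5 days = January 23, 2010; January 19, 2010 is within that limit.
(2) due by January 19, 2010 + 71 days = March 31, 2010; completed January 22, 2010, before the deadline.
(3) permitted from January 22, 2010 + 33 days = February 24, 2010 onward; done February 25, 2010 — permitted.
(4) due by February 25, 2010 + 21 days = March 18, 2010; done March 4, 2010 — timely.
(5) the permitted window runs from April 3, 2010 + 14 = April 17, 2010 to April 3, 2010 + 47 = May 20, 2010; done May 18, 2010, which is between those dates.
(6) permitted from June 20, 2010 + 36 days = July 26, 2010 onward; done July 27, 2010 — permitted.
(7) the permitted window runs from August 3, 2010 + 21 = August 24, 2010 to August 3, 2010 + 50 = September 22, 2010; done September 19, 2010 — within the window.

None — every step was satisfied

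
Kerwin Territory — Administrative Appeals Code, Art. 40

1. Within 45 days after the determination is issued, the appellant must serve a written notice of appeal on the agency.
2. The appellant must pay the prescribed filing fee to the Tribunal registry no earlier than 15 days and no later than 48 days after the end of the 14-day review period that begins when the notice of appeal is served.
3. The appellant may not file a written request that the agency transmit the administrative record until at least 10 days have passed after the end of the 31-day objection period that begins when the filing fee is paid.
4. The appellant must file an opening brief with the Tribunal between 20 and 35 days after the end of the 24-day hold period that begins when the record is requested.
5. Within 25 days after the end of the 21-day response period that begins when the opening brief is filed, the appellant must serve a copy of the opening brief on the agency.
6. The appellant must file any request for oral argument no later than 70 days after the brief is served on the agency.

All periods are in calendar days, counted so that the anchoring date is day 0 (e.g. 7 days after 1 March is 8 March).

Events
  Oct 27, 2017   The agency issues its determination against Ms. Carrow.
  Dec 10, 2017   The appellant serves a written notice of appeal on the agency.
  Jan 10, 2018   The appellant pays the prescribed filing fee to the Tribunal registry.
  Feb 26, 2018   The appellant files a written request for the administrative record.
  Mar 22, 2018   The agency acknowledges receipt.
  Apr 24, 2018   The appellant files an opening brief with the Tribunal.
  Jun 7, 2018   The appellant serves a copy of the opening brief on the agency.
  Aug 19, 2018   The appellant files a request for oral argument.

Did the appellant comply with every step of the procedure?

Step 1: 45 days after Oct 27, 2017 (when the determination is issued) is Dec 11, 2017; completed Dec 10, 2017, before the deadline.
Step 2: the window is 15–48 days after Dec 24, 2017 (end of the 14-day review period, which began when the notice of appeal is served on Dec 10, 2017), so Jan 8, 2018 through Feb 10, 2018; done Jan 10, 2018 — within the window.
Step 3: the earliest permitted date is 10 days after Feb 10, 2018 (end of the 31-day objection period, which began when the filing fee is paid on Jan 10, 2018), i.e. Feb 20, 2018; done Feb 26, 2018, after the minimum wait.
Step 4: the window is 20–35 days after Mar 22, 2018 (end of the 24-day hold period, which began when the record is requested on Feb 26, 2018), so Apr 11, 2018 through Apr 26, 2018; done Apr 24, 2018 — within the window.
Step 5: 25 days after May 15, 2018 (end of the 21-day response period, which began when the opening brief is filed on Apr 24, 2018) is Jun 9, 2018; completed Jun 7, 2018, before the deadline.
Step 6: 70 days after Jun 7, 2018 (when the brief is served on the agency) is Aug 16, 2018; Aug 19, 2018 misses that deadline by 3 days.
The procedure was therefore not followed at step 6.

No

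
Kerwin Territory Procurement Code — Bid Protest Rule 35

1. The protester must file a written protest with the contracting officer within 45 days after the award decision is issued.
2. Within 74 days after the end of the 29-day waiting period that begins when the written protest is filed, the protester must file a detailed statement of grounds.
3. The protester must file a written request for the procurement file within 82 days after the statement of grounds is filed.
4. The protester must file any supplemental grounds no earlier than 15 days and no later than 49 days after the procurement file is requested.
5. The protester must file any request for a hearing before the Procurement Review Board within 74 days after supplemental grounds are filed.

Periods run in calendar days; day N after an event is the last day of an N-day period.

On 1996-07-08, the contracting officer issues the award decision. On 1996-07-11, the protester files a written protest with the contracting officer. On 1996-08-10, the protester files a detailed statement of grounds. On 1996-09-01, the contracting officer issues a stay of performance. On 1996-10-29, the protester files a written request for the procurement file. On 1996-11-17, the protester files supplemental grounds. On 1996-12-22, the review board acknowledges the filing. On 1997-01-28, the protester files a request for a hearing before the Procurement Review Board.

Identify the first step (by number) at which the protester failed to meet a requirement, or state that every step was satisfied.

None — every step was satisfied

Step 1: 45 days after 1996-07-08 (when the award decision is issued) is 1996-08-22; 1996-07-11 is within that limit.
Step 2: 74 days after 1996-08-09 (end of the 29-day waiting period, which began when the written protest is filed on 1996-07-11) is 1996-10-22; 1996-08-10 is within that limit.
Step 3: 82 days after 1996-08-10 (when the statement of grounds is filed) is 1996-10-31; completed 1996-10-29, before the deadline.
Step 4: the window is 15–49 days after 1996-10-29 (when the procurement file is requested), so 1996-11-13 through 1996-12-17; done 1996-11-17 — within the window.
Step 5: 74 days after 1996-11-17 (when supplemental grounds are filed) is 1997-01-30; 1997-01-28 is within that limit.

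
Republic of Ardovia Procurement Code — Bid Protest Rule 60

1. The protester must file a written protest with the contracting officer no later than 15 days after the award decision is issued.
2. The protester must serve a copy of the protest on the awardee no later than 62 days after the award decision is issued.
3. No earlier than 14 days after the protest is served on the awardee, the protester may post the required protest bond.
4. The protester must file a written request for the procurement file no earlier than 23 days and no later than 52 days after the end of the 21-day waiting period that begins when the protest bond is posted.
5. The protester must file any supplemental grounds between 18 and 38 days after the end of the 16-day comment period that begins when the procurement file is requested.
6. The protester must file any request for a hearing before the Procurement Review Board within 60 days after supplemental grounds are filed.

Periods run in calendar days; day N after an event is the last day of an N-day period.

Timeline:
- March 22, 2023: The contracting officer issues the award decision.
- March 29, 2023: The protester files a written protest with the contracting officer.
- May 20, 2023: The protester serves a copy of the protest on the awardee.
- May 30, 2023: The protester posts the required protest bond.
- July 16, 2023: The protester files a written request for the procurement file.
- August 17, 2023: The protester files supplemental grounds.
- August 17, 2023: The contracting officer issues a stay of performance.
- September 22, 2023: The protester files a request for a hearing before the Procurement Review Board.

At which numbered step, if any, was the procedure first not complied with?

Step 3

(1) due by March 22, 2023 + 15 days = April 6, 2023; completed March 29, 2023, before the deadline.
(2) due by March 22, 2023 + 62 days = May 23, 2023; May 20, 2023 is within that limit.
(3) permitted from May 20, 2023 + 14 days = June 3, 2023 onward; done May 30, 2023 — 4 days too early.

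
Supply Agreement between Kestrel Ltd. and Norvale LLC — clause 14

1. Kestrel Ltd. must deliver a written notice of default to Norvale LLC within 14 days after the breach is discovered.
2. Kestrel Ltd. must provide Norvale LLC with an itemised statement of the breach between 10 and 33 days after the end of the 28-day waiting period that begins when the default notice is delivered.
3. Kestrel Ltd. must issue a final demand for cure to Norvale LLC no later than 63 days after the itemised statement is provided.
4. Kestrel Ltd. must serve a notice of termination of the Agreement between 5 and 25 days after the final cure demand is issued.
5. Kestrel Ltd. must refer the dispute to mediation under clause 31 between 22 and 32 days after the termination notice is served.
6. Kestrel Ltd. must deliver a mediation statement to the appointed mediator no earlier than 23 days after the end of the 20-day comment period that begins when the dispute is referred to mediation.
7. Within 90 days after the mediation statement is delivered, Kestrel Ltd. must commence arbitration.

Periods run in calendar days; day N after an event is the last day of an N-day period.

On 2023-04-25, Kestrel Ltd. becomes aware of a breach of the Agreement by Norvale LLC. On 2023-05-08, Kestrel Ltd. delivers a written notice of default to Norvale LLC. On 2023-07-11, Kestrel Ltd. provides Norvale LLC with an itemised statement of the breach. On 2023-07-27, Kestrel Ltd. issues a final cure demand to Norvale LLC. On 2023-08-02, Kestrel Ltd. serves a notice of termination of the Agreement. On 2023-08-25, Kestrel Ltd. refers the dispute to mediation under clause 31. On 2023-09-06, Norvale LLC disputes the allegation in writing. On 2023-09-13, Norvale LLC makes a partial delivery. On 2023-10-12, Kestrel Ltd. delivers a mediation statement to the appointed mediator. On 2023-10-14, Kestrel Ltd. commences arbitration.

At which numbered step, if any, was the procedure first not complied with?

Step 2

Step 1: 14 days after 2023-04-25 (when the breach is discovered) is 2023-05-09; 2023-05-08 is within that limit.
Step 2: the window is 10–33 days after 2023-06-05 (end of the 28-day waiting period, which began when the default notice is delivered on 2023-05-08), so 2023-06-15 through 2023-07-08; done 2023-07-11 — 3 days after the window closed.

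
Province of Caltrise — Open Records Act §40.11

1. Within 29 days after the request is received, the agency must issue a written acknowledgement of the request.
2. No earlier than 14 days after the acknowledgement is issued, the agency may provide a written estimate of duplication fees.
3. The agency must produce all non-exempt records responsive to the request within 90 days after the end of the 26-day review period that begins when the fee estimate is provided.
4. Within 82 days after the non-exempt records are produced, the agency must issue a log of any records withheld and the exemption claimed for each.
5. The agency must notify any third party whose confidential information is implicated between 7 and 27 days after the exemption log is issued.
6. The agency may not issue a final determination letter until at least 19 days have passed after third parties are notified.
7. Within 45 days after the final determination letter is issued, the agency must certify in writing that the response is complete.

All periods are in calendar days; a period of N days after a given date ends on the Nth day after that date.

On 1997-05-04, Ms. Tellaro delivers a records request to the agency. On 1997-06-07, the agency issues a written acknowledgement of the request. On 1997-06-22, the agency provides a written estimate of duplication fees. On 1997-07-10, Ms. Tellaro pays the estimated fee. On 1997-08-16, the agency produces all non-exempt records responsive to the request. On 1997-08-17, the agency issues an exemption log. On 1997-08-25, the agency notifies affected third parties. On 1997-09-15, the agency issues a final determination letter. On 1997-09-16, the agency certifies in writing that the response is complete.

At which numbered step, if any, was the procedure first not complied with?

Step 1

Step 1 — counting 29 days from 1997-05-04 (when the request is received) gives a deadline of 1997-06-02; 1997-06-07 misses that deadline by 5 days.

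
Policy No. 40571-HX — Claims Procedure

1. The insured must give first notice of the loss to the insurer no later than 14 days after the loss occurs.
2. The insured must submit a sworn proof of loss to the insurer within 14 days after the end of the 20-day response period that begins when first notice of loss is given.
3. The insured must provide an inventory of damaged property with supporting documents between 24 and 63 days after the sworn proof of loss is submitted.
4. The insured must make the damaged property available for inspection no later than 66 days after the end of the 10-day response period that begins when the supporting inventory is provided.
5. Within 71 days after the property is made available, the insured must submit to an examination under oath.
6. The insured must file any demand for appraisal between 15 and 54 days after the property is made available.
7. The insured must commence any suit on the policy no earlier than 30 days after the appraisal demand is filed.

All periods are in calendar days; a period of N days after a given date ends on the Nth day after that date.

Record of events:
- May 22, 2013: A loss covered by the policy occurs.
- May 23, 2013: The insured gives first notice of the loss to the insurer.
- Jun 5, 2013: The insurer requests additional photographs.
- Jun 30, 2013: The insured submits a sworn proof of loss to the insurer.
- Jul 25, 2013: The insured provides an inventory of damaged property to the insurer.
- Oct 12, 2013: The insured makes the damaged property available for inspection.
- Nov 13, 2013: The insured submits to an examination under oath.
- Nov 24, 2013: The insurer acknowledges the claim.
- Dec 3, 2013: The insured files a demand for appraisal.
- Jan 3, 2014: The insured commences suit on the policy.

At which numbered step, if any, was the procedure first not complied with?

(1) due by May 22, 2013 + 14 days = Jun 5, 2013; done May 23, 2013 — timely.
(2) due by Jun 12, 2013 + 14 days = Jun 26, 2013; done Jun 30, 2013 — 4 days late.
The analysis stops there.

Step 2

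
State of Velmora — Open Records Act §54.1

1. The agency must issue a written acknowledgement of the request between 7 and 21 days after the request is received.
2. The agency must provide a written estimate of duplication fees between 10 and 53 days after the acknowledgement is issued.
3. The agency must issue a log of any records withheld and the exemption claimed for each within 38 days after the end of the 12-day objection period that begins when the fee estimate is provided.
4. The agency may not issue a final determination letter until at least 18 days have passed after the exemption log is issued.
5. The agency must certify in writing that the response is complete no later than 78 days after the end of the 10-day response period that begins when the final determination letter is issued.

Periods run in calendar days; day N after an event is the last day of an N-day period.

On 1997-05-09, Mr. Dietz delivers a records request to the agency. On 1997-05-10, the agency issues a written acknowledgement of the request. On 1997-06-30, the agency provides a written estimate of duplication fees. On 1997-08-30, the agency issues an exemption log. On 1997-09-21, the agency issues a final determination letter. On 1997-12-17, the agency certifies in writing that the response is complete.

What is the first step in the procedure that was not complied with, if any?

(1) the permitted window runs from 1997-05-09 + 7 = 1997-05-16 to 1997-05-09 + 21 = 1997-05-30; done 1997-05-10 — 6 days before the window opened.

Step 1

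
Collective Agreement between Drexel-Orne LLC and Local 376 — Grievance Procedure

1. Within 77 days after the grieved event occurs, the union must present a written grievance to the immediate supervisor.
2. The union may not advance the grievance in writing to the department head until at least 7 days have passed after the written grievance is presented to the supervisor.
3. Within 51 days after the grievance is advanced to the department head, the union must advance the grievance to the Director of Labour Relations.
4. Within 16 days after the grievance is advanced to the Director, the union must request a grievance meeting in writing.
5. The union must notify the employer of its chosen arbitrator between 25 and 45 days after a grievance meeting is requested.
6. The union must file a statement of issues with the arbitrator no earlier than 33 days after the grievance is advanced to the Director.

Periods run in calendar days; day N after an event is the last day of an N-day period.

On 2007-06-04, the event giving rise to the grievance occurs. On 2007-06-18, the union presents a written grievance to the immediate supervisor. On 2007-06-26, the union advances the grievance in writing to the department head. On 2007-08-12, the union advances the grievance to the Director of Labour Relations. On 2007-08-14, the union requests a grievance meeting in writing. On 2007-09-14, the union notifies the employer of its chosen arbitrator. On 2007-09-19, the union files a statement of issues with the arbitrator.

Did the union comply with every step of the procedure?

Yes

Step 1 — counting 77 days from 2007-06-04 (when the grieved event occurs) gives a deadline of 2007-08-20; 2007-06-18 is within that limit.
Step 2 — must wait 7 days from 2007-06-18 (when the written grievance is presented to the supervisor), so not before 2007-06-25; 2007-06-26 is on or after that date.
Step 3 — counting 51 days from 2007-06-26 (when the grievance is advanced to the department head) gives a deadline of 2007-08-16; completed 2007-08-12, before the deadline.
Step 4 — counting 16 days from 2007-08-12 (when the grievance is advanced to the Director) gives a deadline of 2007-08-28; 2007-08-14 is within that limit.
Step 5 — 25 and 45 days from 2007-08-14 (when a grievance meeting is requested) are 2007-09-08 and 2007-09-28 respectively; done 2007-09-14, which is between those dates.
Step 6 — must wait 33 days from 2007-08-12 (when the grievance is advanced to the Director), so not before 2007-09-14; done 2007-09-19, after the minimum wait.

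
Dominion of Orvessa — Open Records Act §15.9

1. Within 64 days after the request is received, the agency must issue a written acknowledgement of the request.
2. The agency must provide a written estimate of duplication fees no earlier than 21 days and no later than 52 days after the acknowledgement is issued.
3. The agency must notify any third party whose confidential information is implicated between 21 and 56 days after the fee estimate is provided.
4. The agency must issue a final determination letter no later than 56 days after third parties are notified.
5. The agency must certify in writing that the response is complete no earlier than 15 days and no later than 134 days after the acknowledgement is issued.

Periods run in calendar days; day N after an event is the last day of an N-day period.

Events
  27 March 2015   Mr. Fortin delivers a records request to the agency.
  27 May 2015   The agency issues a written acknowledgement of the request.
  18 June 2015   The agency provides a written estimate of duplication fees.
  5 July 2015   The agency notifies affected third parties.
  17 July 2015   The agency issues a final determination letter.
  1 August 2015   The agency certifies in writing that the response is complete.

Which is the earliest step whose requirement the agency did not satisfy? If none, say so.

Step 3

(1) due by 27 March 2015 + 64 days = 30 May 2015; 27 May 2015 is within that limit.
(2) the permitted window runs from 27 May 2015 + 21 = 17 June 2015 to 27 May 2015 + 52 = 18 July 2015; done 18 June 2015, which is between those dates.
(3) the permitted window runs from 18 June 2015 + 21 = 9 July 2015 to 18 June 2015 + 56 = 13 August 2015; done 5 July 2015 — 4 days before the window opened.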